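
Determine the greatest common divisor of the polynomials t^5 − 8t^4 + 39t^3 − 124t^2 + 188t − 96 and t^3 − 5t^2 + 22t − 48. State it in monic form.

t^3 − 5t^2 + 22t − 48

By polynomial division,
  t^5 − 8t^4 + 39t^3 − 124t^2 + 188t − 96 = (t^2 − 3t + 2)(t^3 − 5t^2 + 22t − 48) + (0)
The last nonzero remainder t^3 − 5t^2 + 22t − 48 is already monic.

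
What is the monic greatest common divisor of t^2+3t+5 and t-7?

1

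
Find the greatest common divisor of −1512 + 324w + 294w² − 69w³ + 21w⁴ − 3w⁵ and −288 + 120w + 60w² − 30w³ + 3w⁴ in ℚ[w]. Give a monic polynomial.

Apply the Euclidean algorithm:
  −3w⁵ + 21w⁴ − 69w³ + 294w² + 324w − 1512 = (−w − 3)(3w⁴ − 30w³ + 60w² + 120w − 288) + (−99w³ + 594w² + 396w − 2376)
  3w⁴ − 30w³ + 60w² + 120w − 288 = (−(1/33)w + 4/33)(−99w³ + 594w² + 396w − 2376) + (0)
Last nonzero remainder: −99w³ + 594w² + 396w − 2376. Dividing through by −99 gives the monic gcd w³ − 6w² − 4w + 24.

24 − 4w − 6w² + w³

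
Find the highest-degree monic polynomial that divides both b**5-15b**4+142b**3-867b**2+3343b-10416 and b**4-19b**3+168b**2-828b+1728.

Repeated division with remainder:
  b**5-15b**4+142b**3-867b**2+3343b-10416 = (b+4)(b**4-19b**3+168b**2-828b+1728) + (50b**3-711b**2+4927b-17328)
  b**4-19b**3+168b**2-828b+1728 = ((1/50)b-239/2500)(50b**3-711b**2+4927b-17328) + ((3721/2500)b**2-(26047/2500)b+44652/625)
  50b**3-711b**2+4927b-17328 = ((125000/3721)b-902500/3721)((3721/2500)b**2-(26047/2500)b+44652/625) + (0)
Last nonzero remainder: (3721/2500)b**2-(26047/2500)b+44652/625. Dividing through by 3721/2500 gives the monic gcd b**2-7b+48.

b**2-7b+48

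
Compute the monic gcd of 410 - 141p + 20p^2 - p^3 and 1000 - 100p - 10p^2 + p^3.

-10 + p

Euclidean algorithm in ℚ[p]:
  -p^3 + 20p^2 - 141p + 410 = (-1)(p^3 - 10p^2 - 100p + 1000) + (10p^2 - 241p + 1410)
  p^3 - 10p^2 - 100p + 1000 = ((1/10)p + 141/100)(10p^2 - 241p + 1410) + ((9881/100)p - 9881/10)
  10p^2 - 241p + 1410 = ((1000/9881)p - 14100/9881)((9881/100)p - 9881/10) + (0)
Last nonzero remainder: (9881/100)p - 9881/10. Dividing through by 9881/100 gives the monic gcd p - 10.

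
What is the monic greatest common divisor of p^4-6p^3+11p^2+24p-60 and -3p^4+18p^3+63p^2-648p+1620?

Repeated division with remainder:
  p^4-6p^3+11p^2+24p-60 = (-1/3)(-3p^4+18p^3+63p^2-648p+1620) + (32p^2-192p+480)
  -3p^4+18p^3+63p^2-648p+1620 = (-(3/32)p^2+27/8)(32p^2-192p+480) + (0)
Last nonzero remainder: 32p^2-192p+480. Dividing through by 32 gives the monic gcd p^2-6p+15.

p^2-6p+15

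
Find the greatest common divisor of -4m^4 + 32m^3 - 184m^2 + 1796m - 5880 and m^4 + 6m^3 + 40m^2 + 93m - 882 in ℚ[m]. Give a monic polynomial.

m^2 + 3m + 49

Apply the Euclidean algorithm:
  -4m^4 + 32m^3 - 184m^2 + 1796m - 5880 = (-4)(m^4 + 6m^3 + 40m^2 + 93m - 882) + (56m^3 - 24m^2 + 2168m - 9408)
  m^4 + 6m^3 + 40m^2 + 93m - 882 = ((1/56)m + 45/392)(56m^3 - 24m^2 + 2168m - 9408) + ((198/49)m^2 + (594/49)m + 198)
  56m^3 - 24m^2 + 2168m - 9408 = ((1372/99)m - 1568/33)((198/49)m^2 + (594/49)m + 198) + (0)
Last nonzero remainder: (198/49)m^2 + (594/49)m + 198. Dividing through by 198/49 gives the monic gcd m^2 + 3m + 49.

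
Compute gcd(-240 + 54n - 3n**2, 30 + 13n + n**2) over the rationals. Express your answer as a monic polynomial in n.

1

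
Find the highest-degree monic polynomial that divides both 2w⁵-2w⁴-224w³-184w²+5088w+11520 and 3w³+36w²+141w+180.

w²+7w+12

Euclidean algorithm in ℚ[w]:
  2w⁵-2w⁴-224w³-184w²+5088w+11520 = ((2/3)w²-(26/3)w-2)(3w³+36w²+141w+180) + (990w²+6930w+11880)
  3w³+36w²+141w+180 = ((1/330)w+1/66)(990w²+6930w+11880) + (0)
Last nonzero remainder: 990w²+6930w+11880. Dividing through by 990 gives the monic gcd w²+7w+12.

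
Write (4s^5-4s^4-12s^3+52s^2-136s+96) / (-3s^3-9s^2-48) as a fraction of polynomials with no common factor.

Apply the Euclidean algorithm:
  4s^5-4s^4-12s^3+52s^2-136s+96 = (-(4/3)s^2+(16/3)s-12)(-3s^3-9s^2-48) + (-120s^2+120s-480)
  -3s^3-9s^2-48 = ((1/40)s+1/10)(-120s^2+120s-480) + (0)
Last nonzero remainder: -120s^2+120s-480. Dividing through by -120 gives the monic gcd s^2-s+4.
Cancel s^2-s+4 from numerator and denominator to get the reduced form.

(-4s^3+28s-24)/(3s+12)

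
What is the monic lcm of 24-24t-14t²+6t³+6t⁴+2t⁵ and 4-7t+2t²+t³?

48-36t-40t²+5t³+15t⁴+7t⁵+t⁶

Apply the Euclidean algorithm:
  2t⁵+6t⁴+6t³-14t²-24t+24 = (2t²+2t+16)(t³+2t²-7t+4) + (-40t²+80t-40)
  t³+2t²-7t+4 = (-(1/40)t-1/10)(-40t²+80t-40) + (0)
Last nonzero remainder: -40t²+80t-40. Dividing through by -40 gives the monic gcd t²-2t+1.
Then lcm(f, g) = f·g / gcd(f, g); expanding and making the result monic gives the answer.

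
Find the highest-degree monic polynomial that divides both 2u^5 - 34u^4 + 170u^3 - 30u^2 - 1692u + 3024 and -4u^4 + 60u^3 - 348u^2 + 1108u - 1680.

By polynomial division,
  2u^5 - 34u^4 + 170u^3 - 30u^2 - 1692u + 3024 = (-(1/2)u + 1)(-4u^4 + 60u^3 - 348u^2 + 1108u - 1680) + (-64u^3 + 872u^2 - 3640u + 4704)
  -4u^4 + 60u^3 - 348u^2 + 1108u - 1680 = ((1/16)u - 11/128)(-64u^3 + 872u^2 - 3640u + 4704) + (-(729/16)u^2 + (8019/16)u - 5103/4)
  -64u^3 + 872u^2 - 3640u + 4704 = ((1024/729)u - 896/243)(-(729/16)u^2 + (8019/16)u - 5103/4) + (0)
Last nonzero remainder: -(729/16)u^2 + (8019/16)u - 5103/4. Dividing through by -729/16 gives the monic gcd u^2 - 11u + 28.

u^2 - 11u + 28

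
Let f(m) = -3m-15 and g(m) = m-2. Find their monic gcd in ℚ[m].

1

By polynomial division,
  -3m-15 = (-3)(m-2) + (-21)
  m-2 = (-(1/21)m+2/21)(-21) + (0)
The last nonzero remainder is the constant -21, so the polynomials are coprime and gcd = 1.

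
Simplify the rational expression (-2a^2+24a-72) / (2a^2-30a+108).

(-a+6)/(a-9)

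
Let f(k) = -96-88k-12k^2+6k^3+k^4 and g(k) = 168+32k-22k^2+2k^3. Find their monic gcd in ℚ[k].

Repeated division with remainder:
  k^4+6k^3-12k^2-88k-96 = ((1/2)k+17/2)(2k^3-22k^2+32k+168) + (159k^2-444k-1524)
  2k^3-22k^2+32k+168 = ((2/159)k-290/2809)(159k^2-444k-1524) + ((14976/2809)k+29952/2809)
  159k^2-444k-1524 = ((148877/4992)k-356743/2496)((14976/2809)k+29952/2809) + (0)
Last nonzero remainder: (14976/2809)k+29952/2809. Dividing through by 14976/2809 gives the monic gcd k+2.

2+k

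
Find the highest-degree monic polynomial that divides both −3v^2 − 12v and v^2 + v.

v

By polynomial division,
  −3v^2 − 12v = (−3)(v^2 + v) + (−9v)
  v^2 + v = (−(1/9)v − 1/9)(−9v) + (0)
Last nonzero remainder: −9v. Dividing through by −9 gives the monic gcd v.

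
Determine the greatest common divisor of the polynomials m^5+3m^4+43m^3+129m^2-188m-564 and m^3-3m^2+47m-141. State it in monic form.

Apply the Euclidean algorithm:
  m^5+3m^4+43m^3+129m^2-188m-564 = (m^2+6m+14)(m^3-3m^2+47m-141) + (30m^2+1410)
  m^3-3m^2+47m-141 = ((1/30)m-1/10)(30m^2+1410) + (0)
Last nonzero remainder: 30m^2+1410. Dividing through by 30 gives the monic gcd m^2+47.

m^2+47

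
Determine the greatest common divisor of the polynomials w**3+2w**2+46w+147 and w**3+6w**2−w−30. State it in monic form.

Euclidean algorithm in ℚ[w]:
  w**3+2w**2+46w+147 = (w**3+6w**2−w−30) + (−4w**2+47w+177)
  w**3+6w**2−w−30 = (−(1/4)w−71/16)(−4w**2+47w+177) + ((4029/16)w+12087/16)
  −4w**2+47w+177 = (−(64/4029)w+944/4029)((4029/16)w+12087/16) + (0)
Last nonzero remainder: (4029/16)w+12087/16. Dividing through by 4029/16 gives the monic gcd w+3.

w+3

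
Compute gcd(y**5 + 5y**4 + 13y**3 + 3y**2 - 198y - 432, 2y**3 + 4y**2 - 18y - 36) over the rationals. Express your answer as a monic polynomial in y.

Apply the Euclidean algorithm:
  y**5 + 5y**4 + 13y**3 + 3y**2 - 198y - 432 = ((1/2)y**2 + (3/2)y + 8)(2y**3 + 4y**2 - 18y - 36) + (16y**2 - 144)
  2y**3 + 4y**2 - 18y - 36 = ((1/8)y + 1/4)(16y**2 - 144) + (0)
Last nonzero remainder: 16y**2 - 144. Dividing through by 16 gives the monic gcd y**2 - 9.

y**2 - 9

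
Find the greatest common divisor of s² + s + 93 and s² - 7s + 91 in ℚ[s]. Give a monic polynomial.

1

Euclidean algorithm in ℚ[s]:
  s² + s + 93 = (s² - 7s + 91) + (8s + 2)
  s² - 7s + 91 = ((1/8)s - 29/32)(8s + 2) + (1485/16)
  8s + 2 = ((128/1485)s + 32/1485)(1485/16) + (0)
The last nonzero remainder is the constant 1485/16, so the polynomials are coprime and gcd = 1.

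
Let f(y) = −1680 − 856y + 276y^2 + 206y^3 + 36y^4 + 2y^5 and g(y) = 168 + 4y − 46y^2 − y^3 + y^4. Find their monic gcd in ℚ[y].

−24 − 4y + 6y^2 + y^3

By polynomial division,
  2y^5 + 36y^4 + 206y^3 + 276y^2 − 856y − 1680 = (2y + 38)(y^4 − y^3 − 46y^2 + 4y + 168) + (336y^3 + 2016y^2 − 1344y − 8064)
  y^4 − y^3 − 46y^2 + 4y + 168 = ((1/336)y − 1/48)(336y^3 + 2016y^2 − 1344y − 8064) + (0)
Last nonzero remainder: 336y^3 + 2016y^2 − 1344y − 8064. Dividing through by 336 gives the monic gcd y^3 + 6y^2 − 4y − 24.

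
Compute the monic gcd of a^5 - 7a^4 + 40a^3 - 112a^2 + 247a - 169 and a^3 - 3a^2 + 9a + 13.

a^2 - 4a + 13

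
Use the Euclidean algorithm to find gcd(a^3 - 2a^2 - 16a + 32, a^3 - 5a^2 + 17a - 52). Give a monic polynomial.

a - 4

Repeated division with remainder:
  a^3 - 2a^2 - 16a + 32 = (a^3 - 5a^2 + 17a - 52) + (3a^2 - 33a + 84)
  a^3 - 5a^2 + 17a - 52 = ((1/3)a + 2)(3a^2 - 33a + 84) + (55a - 220)
  3a^2 - 33a + 84 = ((3/55)a - 21/55)(55a - 220) + (0)
Last nonzero remainder: 55a - 220. Dividing through by 55 gives the monic gcd a - 4.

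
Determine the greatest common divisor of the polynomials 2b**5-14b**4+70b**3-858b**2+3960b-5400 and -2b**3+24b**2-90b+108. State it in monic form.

b**3-12b**2+45b-54

Repeated division with remainder:
  2b**5-14b**4+70b**3-858b**2+3960b-5400 = (-b**2-5b-50)(-2b**3+24b**2-90b+108) + (0)
Last nonzero remainder: -2b**3+24b**2-90b+108. Dividing through by -2 gives the monic gcd b**3-12b**2+45b-54.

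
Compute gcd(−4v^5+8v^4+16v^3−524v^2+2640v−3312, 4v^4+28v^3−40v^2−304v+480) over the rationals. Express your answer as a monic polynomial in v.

v^2+4v−12

Repeated division with remainder:
  −4v^5+8v^4+16v^3−524v^2+2640v−3312 = (−v+9)(4v^4+28v^3−40v^2−304v+480) + (−276v^3−468v^2+5856v−7632)
  4v^4+28v^3−40v^2−304v+480 = (−(1/69)v−122/1587)(−276v^3−468v^2+5856v−7632) + ((4704/529)v^2+(18816/529)v−56448/529)
  −276v^3−468v^2+5856v−7632 = (−(12167/392)v+28037/392)((4704/529)v^2+(18816/529)v−56448/529) + (0)
Last nonzero remainder: (4704/529)v^2+(18816/529)v−56448/529. Dividing through by 4704/529 gives the monic gcd v^2+4v−12.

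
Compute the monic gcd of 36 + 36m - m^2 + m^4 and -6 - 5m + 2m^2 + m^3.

3 + 4m + m^2

Euclidean algorithm in ℚ[m]:
  m^4 - m^2 + 36m + 36 = (m - 2)(m^3 + 2m^2 - 5m - 6) + (8m^2 + 32m + 24)
  m^3 + 2m^2 - 5m - 6 = ((1/8)m - 1/4)(8m^2 + 32m + 24) + (0)
Last nonzero remainder: 8m^2 + 32m + 24. Dividing through by 8 gives the monic gcd m^2 + 4m + 3.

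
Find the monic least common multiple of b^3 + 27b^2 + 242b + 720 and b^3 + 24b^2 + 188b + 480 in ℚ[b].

b^4 + 33b^3 + 404b^2 + 2172b + 4320

Euclidean algorithm in ℚ[b]:
  b^3 + 27b^2 + 242b + 720 = (b^3 + 24b^2 + 188b + 480) + (3b^2 + 54b + 240)
  b^3 + 24b^2 + 188b + 480 = ((1/3)b + 2)(3b^2 + 54b + 240) + (0)
Last nonzero remainder: 3b^2 + 54b + 240. Dividing through by 3 gives the monic gcd b^2 + 18b + 80.
Then lcm(f, g) = f·g / gcd(f, g); expanding and making the result monic gives the answer.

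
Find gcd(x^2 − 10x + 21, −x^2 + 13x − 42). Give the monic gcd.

x − 7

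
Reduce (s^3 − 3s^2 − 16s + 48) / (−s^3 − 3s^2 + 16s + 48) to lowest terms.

(−s + 3)/(s + 3)

Repeated division with remainder:
  s^3 − 3s^2 − 16s + 48 = (−1)(−s^3 − 3s^2 + 16s + 48) + (−6s^2 + 96)
  −s^3 − 3s^2 + 16s + 48 = ((1/6)s + 1/2)(−6s^2 + 96) + (0)
Last nonzero remainder: −6s^2 + 96. Dividing through by −6 gives the monic gcd s^2 − 16.
Cancel s^2 − 16 from numerator and denominator to get the reduced form.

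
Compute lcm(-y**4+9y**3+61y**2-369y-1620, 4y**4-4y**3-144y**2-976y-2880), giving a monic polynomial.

By polynomial division,
  -y**4+9y**3+61y**2-369y-1620 = (-1/4)(4y**4-4y**3-144y**2-976y-2880) + (8y**3+25y**2-613y-2340)
  4y**4-4y**3-144y**2-976y-2880 = ((1/2)y-33/16)(8y**3+25y**2-613y-2340) + ((3425/16)y**2-(17125/16)y-30825/4)
  8y**3+25y**2-613y-2340 = ((128/3425)y+208/685)((3425/16)y**2-(17125/16)y-30825/4) + (0)
Last nonzero remainder: (3425/16)y**2-(17125/16)y-30825/4. Dividing through by 3425/16 gives the monic gcd y**2-5y-36.
Then lcm(f, g) = f·g / gcd(f, g); expanding and making the result monic gives the answer.

y**6-5y**5-77y**4-55y**3+1876y**2+13860y+32400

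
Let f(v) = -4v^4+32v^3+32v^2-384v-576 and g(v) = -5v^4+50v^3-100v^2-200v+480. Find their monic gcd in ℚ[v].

By polynomial division,
  -4v^4+32v^3+32v^2-384v-576 = (4/5)(-5v^4+50v^3-100v^2-200v+480) + (-8v^3+112v^2-224v-960)
  -5v^4+50v^3-100v^2-200v+480 = ((5/8)v+5/2)(-8v^3+112v^2-224v-960) + (-240v^2+960v+2880)
  -8v^3+112v^2-224v-960 = ((1/30)v-1/3)(-240v^2+960v+2880) + (0)
Last nonzero remainder: -240v^2+960v+2880. Dividing through by -240 gives the monic gcd v^2-4v-12.

v^2-4v-12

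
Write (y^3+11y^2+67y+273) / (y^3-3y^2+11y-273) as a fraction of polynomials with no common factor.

(y+7)/(y-7)

Repeated division with remainder:
  y^3+11y^2+67y+273 = (y^3-3y^2+11y-273) + (14y^2+56y+546)
  y^3-3y^2+11y-273 = ((1/14)y-1/2)(14y^2+56y+546) + (0)
Last nonzero remainder: 14y^2+56y+546. Dividing through by 14 gives the monic gcd y^2+4y+39.
Cancel y^2+4y+39 from numerator and denominator to get the reduced form.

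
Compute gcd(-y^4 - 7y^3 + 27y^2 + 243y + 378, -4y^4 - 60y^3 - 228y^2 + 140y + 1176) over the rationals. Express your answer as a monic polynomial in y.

Euclidean algorithm in ℚ[y]:
  -y^4 - 7y^3 + 27y^2 + 243y + 378 = (1/4)(-4y^4 - 60y^3 - 228y^2 + 140y + 1176) + (8y^3 + 84y^2 + 208y + 84)
  -4y^4 - 60y^3 - 228y^2 + 140y + 1176 = (-(1/2)y - 9/4)(8y^3 + 84y^2 + 208y + 84) + (65y^2 + 650y + 1365)
  8y^3 + 84y^2 + 208y + 84 = ((8/65)y + 4/65)(65y^2 + 650y + 1365) + (0)
Last nonzero remainder: 65y^2 + 650y + 1365. Dividing through by 65 gives the monic gcd y^2 + 10y + 21.

y^2 + 10y + 21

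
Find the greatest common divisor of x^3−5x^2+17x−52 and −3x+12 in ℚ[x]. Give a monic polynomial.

Repeated division with remainder:
  x^3−5x^2+17x−52 = (−(1/3)x^2+(1/3)x−13/3)(−3x+12) + (0)
Last nonzero remainder: −3x+12. Dividing through by −3 gives the monic gcd x−4.

x−4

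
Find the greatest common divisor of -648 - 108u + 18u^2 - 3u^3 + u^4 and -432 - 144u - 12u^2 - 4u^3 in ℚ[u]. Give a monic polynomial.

108 + 36u + 3u^2 + u^3

Apply the Euclidean algorithm:
  u^4 - 3u^3 + 18u^2 - 108u - 648 = (-(1/4)u + 3/2)(-4u^3 - 12u^2 - 144u - 432) + (0)
Last nonzero remainder: -4u^3 - 12u^2 - 144u - 432. Dividing through by -4 gives the monic gcd u^3 + 3u^2 + 36u + 108.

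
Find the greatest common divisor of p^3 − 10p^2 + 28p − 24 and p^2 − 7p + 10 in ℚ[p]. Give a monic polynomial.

Repeated division with remainder:
  p^3 − 10p^2 + 28p − 24 = (p − 3)(p^2 − 7p + 10) + (−3p + 6)
  p^2 − 7p + 10 = (−(1/3)p + 5/3)(−3p + 6) + (0)
Last nonzero remainder: −3p + 6. Dividing through by −3 gives the monic gcd p − 2.

p − 2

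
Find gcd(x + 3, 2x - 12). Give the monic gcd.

1

Apply the Euclidean algorithm:
  x + 3 = (1/2)(2x - 12) + (9)
  2x - 12 = ((2/9)x - 4/3)(9) + (0)
The last nonzero remainder is the constant 9, so the polynomials are coprime and gcd = 1.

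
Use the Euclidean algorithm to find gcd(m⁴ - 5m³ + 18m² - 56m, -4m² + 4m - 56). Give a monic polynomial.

m² - m + 14

Euclidean algorithm in ℚ[m]:
  m⁴ - 5m³ + 18m² - 56m = (-(1/4)m² + m)(-4m² + 4m - 56) + (0)
Last nonzero remainder: -4m² + 4m - 56. Dividing through by -4 gives the monic gcd m² - m + 14.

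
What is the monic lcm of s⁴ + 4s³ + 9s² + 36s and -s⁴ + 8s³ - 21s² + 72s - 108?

Apply the Euclidean algorithm:
  s⁴ + 4s³ + 9s² + 36s = (-1)(-s⁴ + 8s³ - 21s² + 72s - 108) + (12s³ - 12s² + 108s - 108)
  -s⁴ + 8s³ - 21s² + 72s - 108 = (-(1/12)s + 7/12)(12s³ - 12s² + 108s - 108) + (-5s² - 45)
  12s³ - 12s² + 108s - 108 = (-(12/5)s + 12/5)(-5s² - 45) + (0)
Last nonzero remainder: -5s² - 45. Dividing through by -5 gives the monic gcd s² + 9.
Then lcm(f, g) = f·g / gcd(f, g); expanding and making the result monic gives the answer.

s⁶ - 4s⁵ - 11s⁴ + 12s³ - 180s² + 432s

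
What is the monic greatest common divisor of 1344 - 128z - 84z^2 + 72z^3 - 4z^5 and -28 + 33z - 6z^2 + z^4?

Euclidean algorithm in ℚ[z]:
  -4z^5 + 72z^3 - 84z^2 - 128z + 1344 = (-4z)(z^4 - 6z^2 + 33z - 28) + (48z^3 + 48z^2 - 240z + 1344)
  z^4 - 6z^2 + 33z - 28 = ((1/48)z - 1/48)(48z^3 + 48z^2 - 240z + 1344) + (0)
Last nonzero remainder: 48z^3 + 48z^2 - 240z + 1344. Dividing through by 48 gives the monic gcd z^3 + z^2 - 5z + 28.

28 - 5z + z^2 + z^3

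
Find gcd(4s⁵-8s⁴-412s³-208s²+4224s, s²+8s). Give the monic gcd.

By polynomial division,
  4s⁵-8s⁴-412s³-208s²+4224s = (4s³-40s²-92s+528)(s²+8s) + (0)
The last nonzero remainder s²+8s is already monic.

s²+8s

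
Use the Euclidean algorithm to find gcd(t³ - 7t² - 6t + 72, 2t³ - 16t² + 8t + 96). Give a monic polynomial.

t² - 10t + 24

By polynomial division,
  t³ - 7t² - 6t + 72 = (1/2)(2t³ - 16t² + 8t + 96) + (t² - 10t + 24)
  2t³ - 16t² + 8t + 96 = (2t + 4)(t² - 10t + 24) + (0)
The last nonzero remainder t² - 10t + 24 is already monic.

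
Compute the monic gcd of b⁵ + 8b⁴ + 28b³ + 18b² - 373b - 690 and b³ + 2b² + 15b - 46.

b² + 4b + 23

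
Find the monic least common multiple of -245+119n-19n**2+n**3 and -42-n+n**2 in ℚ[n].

Apply the Euclidean algorithm:
  n**3-19n**2+119n-245 = (n-18)(n**2-n-42) + (143n-1001)
  n**2-n-42 = ((1/143)n+6/143)(143n-1001) + (0)
Last nonzero remainder: 143n-1001. Dividing through by 143 gives the monic gcd n-7.
Then lcm(f, g) = f·g / gcd(f, g); expanding and making the result monic gives the answer.

-1470+469n+5n**2-13n**3+n**4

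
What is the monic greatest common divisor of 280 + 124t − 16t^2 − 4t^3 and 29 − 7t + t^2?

Apply the Euclidean algorithm:
  −4t^3 − 16t^2 + 124t + 280 = (−4t − 44)(t^2 − 7t + 29) + (−68t + 1556)
  t^2 − 7t + 29 = (−(1/68)t − 135/578)(−68t + 1556) + (113411/289)
  −68t + 1556 = (−(19652/113411)t + 449684/113411)(113411/289) + (0)
The last nonzero remainder is the constant 113411/289, so the polynomials are coprime and gcd = 1.

1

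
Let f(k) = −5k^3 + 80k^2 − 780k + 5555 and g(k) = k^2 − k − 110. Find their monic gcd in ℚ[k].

Apply the Euclidean algorithm:
  −5k^3 + 80k^2 − 780k + 5555 = (−5k + 75)(k^2 − k − 110) + (−1255k + 13805)
  k^2 − k − 110 = (−(1/1255)k − 2/251)(−1255k + 13805) + (0)
Last nonzero remainder: −1255k + 13805. Dividing through by −1255 gives the monic gcd k − 11.

k − 11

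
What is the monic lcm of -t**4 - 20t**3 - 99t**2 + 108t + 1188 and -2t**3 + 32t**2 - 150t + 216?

By polynomial division,
  -t**4 - 20t**3 - 99t**2 + 108t + 1188 = ((1/2)t + 18)(-2t**3 + 32t**2 - 150t + 216) + (-600t**2 + 2700t - 2700)
  -2t**3 + 32t**2 - 150t + 216 = ((1/300)t - 23/600)(-600t**2 + 2700t - 2700) + (-(75/2)t + 225/2)
  -600t**2 + 2700t - 2700 = (16t - 24)(-(75/2)t + 225/2) + (0)
Last nonzero remainder: -(75/2)t + 225/2. Dividing through by -75/2 gives the monic gcd t - 3.
Then lcm(f, g) = f·g / gcd(f, g); expanding and making the result monic gives the answer.

t**6 + 7t**5 - 125t**4 - 675t**3 + 3780t**2 + 11556t - 42768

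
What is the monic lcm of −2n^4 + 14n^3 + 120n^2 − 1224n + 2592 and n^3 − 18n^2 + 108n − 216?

n^5 − 13n^4 − 18n^3 + 972n^2 − 4968n + 7776

Apply the Euclidean algorithm:
  −2n^4 + 14n^3 + 120n^2 − 1224n + 2592 = (−2n − 22)(n^3 − 18n^2 + 108n − 216) + (−60n^2 + 720n − 2160)
  n^3 − 18n^2 + 108n − 216 = (−(1/60)n + 1/10)(−60n^2 + 720n − 2160) + (0)
Last nonzero remainder: −60n^2 + 720n − 2160. Dividing through by −60 gives the monic gcd n^2 − 12n + 36.
Then lcm(f, g) = f·g / gcd(f, g); expanding and making the result monic gives the answer.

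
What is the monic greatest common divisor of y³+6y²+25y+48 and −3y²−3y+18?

y+3

Euclidean algorithm in ℚ[y]:
  y³+6y²+25y+48 = (−(1/3)y−5/3)(−3y²−3y+18) + (26y+78)
  −3y²−3y+18 = (−(3/26)y+3/13)(26y+78) + (0)
Last nonzero remainder: 26y+78. Dividing through by 26 gives the monic gcd y+3.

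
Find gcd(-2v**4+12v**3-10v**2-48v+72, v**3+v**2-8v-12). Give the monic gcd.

Apply the Euclidean algorithm:
  -2v**4+12v**3-10v**2-48v+72 = (-2v+14)(v**3+v**2-8v-12) + (-40v**2+40v+240)
  v**3+v**2-8v-12 = (-(1/40)v-1/20)(-40v**2+40v+240) + (0)
Last nonzero remainder: -40v**2+40v+240. Dividing through by -40 gives the monic gcd v**2-v-6.

v**2-v-6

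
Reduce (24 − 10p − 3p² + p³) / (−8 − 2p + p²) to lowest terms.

(−6 + p + p²)/(2 + p)

Apply the Euclidean algorithm:
  p³ − 3p² − 10p + 24 = (p − 1)(p² − 2p − 8) + (−4p + 16)
  p² − 2p − 8 = (−(1/4)p − 1/2)(−4p + 16) + (0)
Last nonzero remainder: −4p + 16. Dividing through by −4 gives the monic gcd p − 4.
Cancel p − 4 from numerator and denominator to get the reduced form.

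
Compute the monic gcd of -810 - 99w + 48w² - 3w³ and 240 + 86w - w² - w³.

By polynomial division,
  -3w³ + 48w² - 99w - 810 = (3)(-w³ - w² + 86w + 240) + (51w² - 357w - 1530)
  -w³ - w² + 86w + 240 = (-(1/51)w - 8/51)(51w² - 357w - 1530) + (0)
Last nonzero remainder: 51w² - 357w - 1530. Dividing through by 51 gives the monic gcd w² - 7w - 30.

-30 - 7w + w²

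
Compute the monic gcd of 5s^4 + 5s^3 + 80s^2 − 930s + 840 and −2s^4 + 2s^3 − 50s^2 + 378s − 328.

Apply the Euclidean algorithm:
  5s^4 + 5s^3 + 80s^2 − 930s + 840 = (−5/2)(−2s^4 + 2s^3 − 50s^2 + 378s − 328) + (10s^3 − 45s^2 + 15s + 20)
  −2s^4 + 2s^3 − 50s^2 + 378s − 328 = (−(1/5)s − 7/10)(10s^3 − 45s^2 + 15s + 20) + (−(157/2)s^2 + (785/2)s − 314)
  10s^3 − 45s^2 + 15s + 20 = (−(20/157)s − 10/157)(−(157/2)s^2 + (785/2)s − 314) + (0)
Last nonzero remainder: −(157/2)s^2 + (785/2)s − 314. Dividing through by −157/2 gives the monic gcd s^2 − 5s + 4.

s^2 − 5s + 4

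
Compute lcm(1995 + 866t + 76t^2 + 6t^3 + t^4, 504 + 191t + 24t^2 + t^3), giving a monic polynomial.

By polynomial division,
  t^4 + 6t^3 + 76t^2 + 866t + 1995 = (t − 18)(t^3 + 24t^2 + 191t + 504) + (317t^2 + 3800t + 11067)
  t^3 + 24t^2 + 191t + 504 = ((1/317)t + 3808/100489)(317t^2 + 3800t + 11067) + ((1214760/100489)t + 8503320/100489)
  317t^2 + 3800t + 11067 = ((31855013/1214760)t + 52957703/404920)((1214760/100489)t + 8503320/100489) + (0)
Last nonzero remainder: (1214760/100489)t + 8503320/100489. Dividing through by 1214760/100489 gives the monic gcd t + 7.
Then lcm(f, g) = f·g / gcd(f, g); expanding and making the result monic gives the answer.

143640 + 96267t + 22189t^2 + 2590t^3 + 250t^4 + 23t^5 + t^6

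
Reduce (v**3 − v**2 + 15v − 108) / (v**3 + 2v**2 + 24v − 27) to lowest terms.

By polynomial division,
  v**3 − v**2 + 15v − 108 = (v**3 + 2v**2 + 24v − 27) + (−3v**2 − 9v − 81)
  v**3 + 2v**2 + 24v − 27 = (−(1/3)v + 1/3)(−3v**2 − 9v − 81) + (0)
Last nonzero remainder: −3v**2 − 9v − 81. Dividing through by −3 gives the monic gcd v**2 + 3v + 27.
Cancel v**2 + 3v + 27 from numerator and denominator to get the reduced form.

(v − 4)/(v − 1)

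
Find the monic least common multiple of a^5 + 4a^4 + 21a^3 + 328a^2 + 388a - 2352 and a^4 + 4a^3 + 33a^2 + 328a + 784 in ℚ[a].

a^6 + 8a^5 + 37a^4 + 412a^3 + 1700a^2 - 800a - 9408

By polynomial division,
  a^5 + 4a^4 + 21a^3 + 328a^2 + 388a - 2352 = (a)(a^4 + 4a^3 + 33a^2 + 328a + 784) + (-12a^3 - 396a - 2352)
  a^4 + 4a^3 + 33a^2 + 328a + 784 = (-(1/12)a - 1/3)(-12a^3 - 396a - 2352) + (0)
Last nonzero remainder: -12a^3 - 396a - 2352. Dividing through by -12 gives the monic gcd a^3 + 33a + 196.
Then lcm(f, g) = f·g / gcd(f, g); expanding and making the result monic gives the answer.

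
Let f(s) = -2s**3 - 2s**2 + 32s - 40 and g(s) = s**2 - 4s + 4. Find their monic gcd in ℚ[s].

s**2 - 4s + 4

Repeated division with remainder:
  -2s**3 - 2s**2 + 32s - 40 = (-2s - 10)(s**2 - 4s + 4) + (0)
The last nonzero remainder s**2 - 4s + 4 is already monic.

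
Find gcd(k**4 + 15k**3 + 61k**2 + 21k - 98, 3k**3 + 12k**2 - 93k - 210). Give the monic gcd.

k**2 + 9k + 14

Euclidean algorithm in ℚ[k]:
  k**4 + 15k**3 + 61k**2 + 21k - 98 = ((1/3)k + 11/3)(3k**3 + 12k**2 - 93k - 210) + (48k**2 + 432k + 672)
  3k**3 + 12k**2 - 93k - 210 = ((1/16)k - 5/16)(48k**2 + 432k + 672) + (0)
Last nonzero remainder: 48k**2 + 432k + 672. Dividing through by 48 gives the monic gcd k**2 + 9k + 14.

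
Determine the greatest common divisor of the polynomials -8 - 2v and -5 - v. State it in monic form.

1

Apply the Euclidean algorithm:
  -2v - 8 = (2)(-v - 5) + (2)
  -v - 5 = (-(1/2)v - 5/2)(2) + (0)
The last nonzero remainder is the constant 2, so the polynomials are coprime and gcd = 1.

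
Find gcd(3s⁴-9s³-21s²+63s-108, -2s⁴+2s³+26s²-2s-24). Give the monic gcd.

By polynomial division,
  3s⁴-9s³-21s²+63s-108 = (-3/2)(-2s⁴+2s³+26s²-2s-24) + (-6s³+18s²+60s-144)
  -2s⁴+2s³+26s²-2s-24 = ((1/3)s+2/3)(-6s³+18s²+60s-144) + (-6s²+6s+72)
  -6s³+18s²+60s-144 = (s-2)(-6s²+6s+72) + (0)
Last nonzero remainder: -6s²+6s+72. Dividing through by -6 gives the monic gcd s²-s-12.

s²-s-12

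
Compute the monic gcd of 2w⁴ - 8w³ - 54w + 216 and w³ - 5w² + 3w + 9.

By polynomial division,
  2w⁴ - 8w³ - 54w + 216 = (2w + 2)(w³ - 5w² + 3w + 9) + (4w² - 78w + 198)
  w³ - 5w² + 3w + 9 = ((1/4)w + 29/8)(4w² - 78w + 198) + ((945/4)w - 2835/4)
  4w² - 78w + 198 = ((16/945)w - 88/315)((945/4)w - 2835/4) + (0)
Last nonzero remainder: (945/4)w - 2835/4. Dividing through by 945/4 gives the monic gcd w - 3.

w - 3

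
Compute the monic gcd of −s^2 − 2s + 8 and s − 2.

Apply the Euclidean algorithm:
  −s^2 − 2s + 8 = (−s − 4)(s − 2) + (0)
The last nonzero remainder s − 2 is already monic.

s − 2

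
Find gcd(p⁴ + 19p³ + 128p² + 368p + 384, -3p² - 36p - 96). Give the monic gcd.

p² + 12p + 32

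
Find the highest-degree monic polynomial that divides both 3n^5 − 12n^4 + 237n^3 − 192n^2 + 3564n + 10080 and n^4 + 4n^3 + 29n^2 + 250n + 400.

n^3 − n^2 + 34n + 80

By polynomial division,
  3n^5 − 12n^4 + 237n^3 − 192n^2 + 3564n + 10080 = (3n − 24)(n^4 + 4n^3 + 29n^2 + 250n + 400) + (246n^3 − 246n^2 + 8364n + 19680)
  n^4 + 4n^3 + 29n^2 + 250n + 400 = ((1/246)n + 5/246)(246n^3 − 246n^2 + 8364n + 19680) + (0)
Last nonzero remainder: 246n^3 − 246n^2 + 8364n + 19680. Dividing through by 246 gives the monic gcd n^3 − n^2 + 34n + 80.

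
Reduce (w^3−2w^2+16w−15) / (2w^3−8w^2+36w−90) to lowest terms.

(w−1)/(2w−6)

Repeated division with remainder:
  w^3−2w^2+16w−15 = (1/2)(2w^3−8w^2+36w−90) + (2w^2−2w+30)
  2w^3−8w^2+36w−90 = (w−3)(2w^2−2w+30) + (0)
Last nonzero remainder: 2w^2−2w+30. Dividing through by 2 gives the monic gcd w^2−w+15.
Cancel w^2−w+15 from numerator and denominator to get the reduced form.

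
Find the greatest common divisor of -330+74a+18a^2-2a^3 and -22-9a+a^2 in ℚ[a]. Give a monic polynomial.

-11+a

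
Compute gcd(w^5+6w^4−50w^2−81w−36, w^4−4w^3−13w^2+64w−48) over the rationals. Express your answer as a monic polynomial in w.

Apply the Euclidean algorithm:
  w^5+6w^4−50w^2−81w−36 = (w+10)(w^4−4w^3−13w^2+64w−48) + (53w^3+16w^2−673w+444)
  w^4−4w^3−13w^2+64w−48 = ((1/53)w−228/2809)(53w^3+16w^2−673w+444) + ((2800/2809)w^2+(2800/2809)w−33600/2809)
  53w^3+16w^2−673w+444 = ((148877/2800)w−103933/2800)((2800/2809)w^2+(2800/2809)w−33600/2809) + (0)
Last nonzero remainder: (2800/2809)w^2+(2800/2809)w−33600/2809. Dividing through by 2800/2809 gives the monic gcd w^2+w−12.

w^2+w−12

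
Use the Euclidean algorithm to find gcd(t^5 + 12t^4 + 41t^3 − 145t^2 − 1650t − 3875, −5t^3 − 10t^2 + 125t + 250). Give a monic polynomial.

t^2 − 25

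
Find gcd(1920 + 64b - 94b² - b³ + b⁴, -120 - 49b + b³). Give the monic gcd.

Apply the Euclidean algorithm:
  b⁴ - b³ - 94b² + 64b + 1920 = (b - 1)(b³ - 49b - 120) + (-45b² + 135b + 1800)
  b³ - 49b - 120 = (-(1/45)b - 1/15)(-45b² + 135b + 1800) + (0)
Last nonzero remainder: -45b² + 135b + 1800. Dividing through by -45 gives the monic gcd b² - 3b - 40.

-40 - 3b + b²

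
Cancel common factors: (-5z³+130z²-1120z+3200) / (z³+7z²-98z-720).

Euclidean algorithm in ℚ[z]:
  -5z³+130z²-1120z+3200 = (-5)(z³+7z²-98z-720) + (165z²-1610z-400)
  z³+7z²-98z-720 = ((1/165)z+553/5445)(165z²-1610z-400) + ((73984/1089)z-739840/1089)
  165z²-1610z-400 = ((179685/73984)z+5445/9248)((73984/1089)z-739840/1089) + (0)
Last nonzero remainder: (73984/1089)z-739840/1089. Dividing through by 73984/1089 gives the monic gcd z-10.
Cancel z-10 from numerator and denominator to get the reduced form.

(-5z²+80z-320)/(z²+17z+72)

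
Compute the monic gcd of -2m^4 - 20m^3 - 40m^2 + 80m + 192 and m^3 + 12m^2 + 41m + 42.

m + 2

By polynomial division,
  -2m^4 - 20m^3 - 40m^2 + 80m + 192 = (-2m + 4)(m^3 + 12m^2 + 41m + 42) + (-6m^2 + 24)
  m^3 + 12m^2 + 41m + 42 = (-(1/6)m - 2)(-6m^2 + 24) + (45m + 90)
  -6m^2 + 24 = (-(2/15)m + 4/15)(45m + 90) + (0)
Last nonzero remainder: 45m + 90. Dividing through by 45 gives the monic gcd m + 2.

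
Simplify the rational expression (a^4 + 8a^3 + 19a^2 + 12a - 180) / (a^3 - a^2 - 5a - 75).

Euclidean algorithm in ℚ[a]:
  a^4 + 8a^3 + 19a^2 + 12a - 180 = (a + 9)(a^3 - a^2 - 5a - 75) + (33a^2 + 132a + 495)
  a^3 - a^2 - 5a - 75 = ((1/33)a - 5/33)(33a^2 + 132a + 495) + (0)
Last nonzero remainder: 33a^2 + 132a + 495. Dividing through by 33 gives the monic gcd a^2 + 4a + 15.
Cancel a^2 + 4a + 15 from numerator and denominator to get the reduced form.

(a^2 + 4a - 12)/(a - 5)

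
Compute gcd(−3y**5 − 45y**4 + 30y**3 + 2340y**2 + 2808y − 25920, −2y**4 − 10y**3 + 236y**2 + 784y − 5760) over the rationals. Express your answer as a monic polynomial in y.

y**2 + 18y + 80

By polynomial division,
  −3y**5 − 45y**4 + 30y**3 + 2340y**2 + 2808y − 25920 = ((3/2)y + 15)(−2y**4 − 10y**3 + 236y**2 + 784y − 5760) + (−174y**3 − 2376y**2 − 312y + 60480)
  −2y**4 − 10y**3 + 236y**2 + 784y − 5760 = ((1/87)y − 251/2523)(−174y**3 − 2376y**2 − 312y + 60480) + ((2700/841)y**2 + (48600/841)y + 216000/841)
  −174y**3 − 2376y**2 − 312y + 60480 = (−(24389/450)y + 5887/25)((2700/841)y**2 + (48600/841)y + 216000/841) + (0)
Last nonzero remainder: (2700/841)y**2 + (48600/841)y + 216000/841. Dividing through by 2700/841 gives the monic gcd y**2 + 18y + 80.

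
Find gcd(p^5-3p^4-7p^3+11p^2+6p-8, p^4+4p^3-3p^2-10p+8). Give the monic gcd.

p^3-3p+2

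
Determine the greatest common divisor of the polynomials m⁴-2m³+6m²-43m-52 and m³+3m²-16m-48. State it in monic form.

m-4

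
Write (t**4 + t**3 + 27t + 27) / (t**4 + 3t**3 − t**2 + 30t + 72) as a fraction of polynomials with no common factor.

(t**2 + 4t + 3)/(t**2 + 6t + 8)

Apply the Euclidean algorithm:
  t**4 + t**3 + 27t + 27 = (t**4 + 3t**3 − t**2 + 30t + 72) + (−2t**3 + t**2 − 3t − 45)
  t**4 + 3t**3 − t**2 + 30t + 72 = (−(1/2)t − 7/4)(−2t**3 + t**2 − 3t − 45) + (−(3/4)t**2 + (9/4)t − 27/4)
  −2t**3 + t**2 − 3t − 45 = ((8/3)t + 20/3)(−(3/4)t**2 + (9/4)t − 27/4) + (0)
Last nonzero remainder: −(3/4)t**2 + (9/4)t − 27/4. Dividing through by −3/4 gives the monic gcd t**2 − 3t + 9.
Cancel t**2 − 3t + 9 from numerator and denominator to get the reduced form.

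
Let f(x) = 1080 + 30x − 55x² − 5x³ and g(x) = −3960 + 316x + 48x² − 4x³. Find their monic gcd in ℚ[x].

9 + x

Euclidean algorithm in ℚ[x]:
  −5x³ − 55x² + 30x + 1080 = (5/4)(−4x³ + 48x² + 316x − 3960) + (−115x² − 365x + 6030)
  −4x³ + 48x² + 316x − 3960 = ((4/115)x − 1396/2645)(−115x² − 365x + 6030) + (−(45696/529)x − 411264/529)
  −115x² − 365x + 6030 = ((60835/45696)x − 177215/22848)(−(45696/529)x − 411264/529) + (0)
Last nonzero remainder: −(45696/529)x − 411264/529. Dividing through by −45696/529 gives the monic gcd x + 9.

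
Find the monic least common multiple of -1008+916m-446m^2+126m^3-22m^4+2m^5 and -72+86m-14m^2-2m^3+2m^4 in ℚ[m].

2016-3344m+1762m^2-463m^3+10m^4+26m^5-8m^6+m^7

Apply the Euclidean algorithm:
  2m^5-22m^4+126m^3-446m^2+916m-1008 = (m-10)(2m^4-2m^3-14m^2+86m-72) + (120m^3-672m^2+1848m-1728)
  2m^4-2m^3-14m^2+86m-72 = ((1/60)m+23/300)(120m^3-672m^2+1848m-1728) + ((168/25)m^2-(672/25)m+1512/25)
  120m^3-672m^2+1848m-1728 = ((125/7)m-200/7)((168/25)m^2-(672/25)m+1512/25) + (0)
Last nonzero remainder: (168/25)m^2-(672/25)m+1512/25. Dividing through by 168/25 gives the monic gcd m^2-4m+9.
Then lcm(f, g) = f·g / gcd(f, g); expanding and making the result monic gives the answer.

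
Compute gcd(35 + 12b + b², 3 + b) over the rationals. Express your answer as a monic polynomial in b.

1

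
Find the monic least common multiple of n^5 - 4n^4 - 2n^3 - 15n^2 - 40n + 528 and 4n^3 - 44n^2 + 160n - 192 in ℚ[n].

n^6 - 7n^5 + 10n^4 - 9n^3 + 5n^2 + 648n - 1584

Apply the Euclidean algorithm:
  n^5 - 4n^4 - 2n^3 - 15n^2 - 40n + 528 = ((1/4)n^2 + (7/4)n + 35/4)(4n^3 - 44n^2 + 160n - 192) + (138n^2 - 1104n + 2208)
  4n^3 - 44n^2 + 160n - 192 = ((2/69)n - 2/23)(138n^2 - 1104n + 2208) + (0)
Last nonzero remainder: 138n^2 - 1104n + 2208. Dividing through by 138 gives the monic gcd n^2 - 8n + 16.
Then lcm(f, g) = f·g / gcd(f, g); expanding and making the result monic gives the answer.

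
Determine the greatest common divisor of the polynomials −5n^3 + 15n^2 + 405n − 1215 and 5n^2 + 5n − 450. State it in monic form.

n − 9

Euclidean algorithm in ℚ[n]:
  −5n^3 + 15n^2 + 405n − 1215 = (−n + 4)(5n^2 + 5n − 450) + (−65n + 585)
  5n^2 + 5n − 450 = (−(1/13)n − 10/13)(−65n + 585) + (0)
Last nonzero remainder: −65n + 585. Dividing through by −65 gives the monic gcd n − 9.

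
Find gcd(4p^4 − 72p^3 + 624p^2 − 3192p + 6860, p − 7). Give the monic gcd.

p − 7

Repeated division with remainder:
  4p^4 − 72p^3 + 624p^2 − 3192p + 6860 = (4p^3 − 44p^2 + 316p − 980)(p − 7) + (0)
The last nonzero remainder p − 7 is already monic.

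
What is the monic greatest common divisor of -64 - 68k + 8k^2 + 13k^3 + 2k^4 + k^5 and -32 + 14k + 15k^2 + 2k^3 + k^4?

32 + 18k + 3k^2 + k^3

Repeated division with remainder:
  k^5 + 2k^4 + 13k^3 + 8k^2 - 68k - 64 = (k)(k^4 + 2k^3 + 15k^2 + 14k - 32) + (-2k^3 - 6k^2 - 36k - 64)
  k^4 + 2k^3 + 15k^2 + 14k - 32 = (-(1/2)k + 1/2)(-2k^3 - 6k^2 - 36k - 64) + (0)
Last nonzero remainder: -2k^3 - 6k^2 - 36k - 64. Dividing through by -2 gives the monic gcd k^3 + 3k^2 + 18k + 32.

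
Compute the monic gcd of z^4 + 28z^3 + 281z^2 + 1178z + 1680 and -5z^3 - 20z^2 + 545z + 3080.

z^2 + 15z + 56

By polynomial division,
  z^4 + 28z^3 + 281z^2 + 1178z + 1680 = (-(1/5)z - 24/5)(-5z^3 - 20z^2 + 545z + 3080) + (294z^2 + 4410z + 16464)
  -5z^3 - 20z^2 + 545z + 3080 = (-(5/294)z + 55/294)(294z^2 + 4410z + 16464) + (0)
Last nonzero remainder: 294z^2 + 4410z + 16464. Dividing through by 294 gives the monic gcd z^2 + 15z + 56.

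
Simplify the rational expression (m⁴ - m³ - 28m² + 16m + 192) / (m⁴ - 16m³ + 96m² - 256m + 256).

(m² + 7m + 12)/(m² - 8m + 16)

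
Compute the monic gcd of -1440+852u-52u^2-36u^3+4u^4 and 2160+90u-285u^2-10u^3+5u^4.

Apply the Euclidean algorithm:
  4u^4-36u^3-52u^2+852u-1440 = (4/5)(5u^4-10u^3-285u^2+90u+2160) + (-28u^3+176u^2+780u-3168)
  5u^4-10u^3-285u^2+90u+2160 = (-(5/28)u-75/98)(-28u^3+176u^2+780u-3168) + (-(540/49)u^2+(5940/49)u-12960/49)
  -28u^3+176u^2+780u-3168 = ((343/135)u+539/45)(-(540/49)u^2+(5940/49)u-12960/49) + (0)
Last nonzero remainder: -(540/49)u^2+(5940/49)u-12960/49. Dividing through by -540/49 gives the monic gcd u^2-11u+24.

24-11u+u^2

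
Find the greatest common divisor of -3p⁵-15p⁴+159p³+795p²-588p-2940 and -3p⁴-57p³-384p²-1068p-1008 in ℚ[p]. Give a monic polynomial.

Euclidean algorithm in ℚ[p]:
  -3p⁵-15p⁴+159p³+795p²-588p-2940 = (p-14)(-3p⁴-57p³-384p²-1068p-1008) + (-255p³-3513p²-14532p-17052)
  -3p⁴-57p³-384p²-1068p-1008 = ((1/85)p+444/7225)(-255p³-3513p²-14532p-17052) + ((20592/7225)p²+(185328/7225)p+288288/7225)
  -255p³-3513p²-14532p-17052 = (-(614125/6864)p-1466675/3432)((20592/7225)p²+(185328/7225)p+288288/7225) + (0)
Last nonzero remainder: (20592/7225)p²+(185328/7225)p+288288/7225. Dividing through by 20592/7225 gives the monic gcd p²+9p+14.

p²+9p+14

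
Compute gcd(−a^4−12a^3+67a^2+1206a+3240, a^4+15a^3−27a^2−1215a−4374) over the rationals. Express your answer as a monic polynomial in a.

a^2+18a+81

Repeated division with remainder:
  −a^4−12a^3+67a^2+1206a+3240 = (−1)(a^4+15a^3−27a^2−1215a−4374) + (3a^3+40a^2−9a−1134)
  a^4+15a^3−27a^2−1215a−4374 = ((1/3)a+5/9)(3a^3+40a^2−9a−1134) + (−(416/9)a^2−832a−3744)
  3a^3+40a^2−9a−1134 = (−(27/416)a+63/208)(−(416/9)a^2−832a−3744) + (0)
Last nonzero remainder: −(416/9)a^2−832a−3744. Dividing through by −416/9 gives the monic gcd a^2+18a+81.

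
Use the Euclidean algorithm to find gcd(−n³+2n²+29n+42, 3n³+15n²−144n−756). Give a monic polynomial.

Apply the Euclidean algorithm:
  −n³+2n²+29n+42 = (−1/3)(3n³+15n²−144n−756) + (7n²−19n−210)
  3n³+15n²−144n−756 = ((3/7)n+162/49)(7n²−19n−210) + ((432/49)n−432/7)
  7n²−19n−210 = ((343/432)n+245/72)((432/49)n−432/7) + (0)
Last nonzero remainder: (432/49)n−432/7. Dividing through by 432/49 gives the monic gcd n−7.

n−7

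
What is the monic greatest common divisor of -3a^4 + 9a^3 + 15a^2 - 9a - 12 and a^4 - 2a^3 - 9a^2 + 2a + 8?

a^3 - 4a^2 - a + 4

Repeated division with remainder:
  -3a^4 + 9a^3 + 15a^2 - 9a - 12 = (-3)(a^4 - 2a^3 - 9a^2 + 2a + 8) + (3a^3 - 12a^2 - 3a + 12)
  a^4 - 2a^3 - 9a^2 + 2a + 8 = ((1/3)a + 2/3)(3a^3 - 12a^2 - 3a + 12) + (0)
Last nonzero remainder: 3a^3 - 12a^2 - 3a + 12. Dividing through by 3 gives the monic gcd a^3 - 4a^2 - a + 4.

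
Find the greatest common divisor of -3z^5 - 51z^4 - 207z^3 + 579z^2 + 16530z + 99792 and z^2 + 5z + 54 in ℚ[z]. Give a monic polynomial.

z^2 + 5z + 54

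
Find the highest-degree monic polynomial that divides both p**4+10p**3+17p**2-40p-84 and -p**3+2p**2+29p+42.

p**2+5p+6

Euclidean algorithm in ℚ[p]:
  p**4+10p**3+17p**2-40p-84 = (-p-12)(-p**3+2p**2+29p+42) + (70p**2+350p+420)
  -p**3+2p**2+29p+42 = (-(1/70)p+1/10)(70p**2+350p+420) + (0)
Last nonzero remainder: 70p**2+350p+420. Dividing through by 70 gives the monic gcd p**2+5p+6.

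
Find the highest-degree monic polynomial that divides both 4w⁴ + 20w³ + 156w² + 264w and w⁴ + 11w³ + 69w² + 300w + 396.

Repeated division with remainder:
  4w⁴ + 20w³ + 156w² + 264w = (4)(w⁴ + 11w³ + 69w² + 300w + 396) + (-24w³ - 120w² - 936w - 1584)
  w⁴ + 11w³ + 69w² + 300w + 396 = (-(1/24)w - 1/4)(-24w³ - 120w² - 936w - 1584) + (0)
Last nonzero remainder: -24w³ - 120w² - 936w - 1584. Dividing through by -24 gives the monic gcd w³ + 5w² + 39w + 66.

w³ + 5w² + 39w + 66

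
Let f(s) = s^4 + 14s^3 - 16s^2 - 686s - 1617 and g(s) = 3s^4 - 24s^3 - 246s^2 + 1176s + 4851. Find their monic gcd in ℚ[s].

Apply the Euclidean algorithm:
  s^4 + 14s^3 - 16s^2 - 686s - 1617 = (1/3)(3s^4 - 24s^3 - 246s^2 + 1176s + 4851) + (22s^3 + 66s^2 - 1078s - 3234)
  3s^4 - 24s^3 - 246s^2 + 1176s + 4851 = ((3/22)s - 3/2)(22s^3 + 66s^2 - 1078s - 3234) + (0)
Last nonzero remainder: 22s^3 + 66s^2 - 1078s - 3234. Dividing through by 22 gives the monic gcd s^3 + 3s^2 - 49s - 147.

s^3 + 3s^2 - 49s - 147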